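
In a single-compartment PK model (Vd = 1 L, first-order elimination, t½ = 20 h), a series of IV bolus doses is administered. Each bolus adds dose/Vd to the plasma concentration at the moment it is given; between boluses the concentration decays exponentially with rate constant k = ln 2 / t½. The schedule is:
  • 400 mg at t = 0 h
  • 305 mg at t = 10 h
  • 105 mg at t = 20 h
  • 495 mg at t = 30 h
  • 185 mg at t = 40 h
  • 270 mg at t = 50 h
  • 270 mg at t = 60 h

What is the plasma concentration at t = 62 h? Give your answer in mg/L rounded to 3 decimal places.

801.097 mg/L

k = ln 2 / 20 = 0.03466 per h
Dose 1 (400 mg at t=0 h): 400·exp(−0.03466·62) = 46.652 mg/L
Dose 2 (305 mg at t=10 h): 305·exp(−0.03466·52) = 50.306 mg/L
Dose 3 (105 mg at t=20 h): 105·exp(−0.03466·42) = 24.492 mg/L
Dose 4 (495 mg at t=30 h): 495·exp(−0.03466·32) = 163.289 mg/L
Dose 5 (185 mg at t=40 h): 185·exp(−0.03466·22) = 86.306 mg/L
Dose 6 (270 mg at t=50 h): 270·exp(−0.03466·12) = 178.134 mg/L
Dose 7 (270 mg at t=60 h): 270·exp(−0.03466·2) = 251.919 mg/L
C(62) = 46.652 + 50.306 + 24.492 + 163.289 + 86.306 + 178.134 + 251.919 = 801.097 mg/L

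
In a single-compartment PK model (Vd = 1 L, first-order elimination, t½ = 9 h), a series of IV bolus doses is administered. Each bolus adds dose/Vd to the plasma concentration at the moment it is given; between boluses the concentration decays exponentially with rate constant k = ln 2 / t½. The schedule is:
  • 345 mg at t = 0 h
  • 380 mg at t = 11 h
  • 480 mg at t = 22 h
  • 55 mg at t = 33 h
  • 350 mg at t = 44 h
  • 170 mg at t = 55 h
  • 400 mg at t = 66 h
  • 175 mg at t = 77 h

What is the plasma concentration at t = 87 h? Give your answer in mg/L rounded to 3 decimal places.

193.191 mg/L

k = ln 2 / 9 = 0.07702 per h
Dose 1 (345 mg at t=0 h): 345·exp(−0.07702·87) = 0.424 mg/L
Dose 2 (380 mg at t=11 h): 380·exp(−0.07702·76) = 1.091 mg/L
Dose 3 (480 mg at t=22 h): 480·exp(−0.07702·65) = 3.215 mg/L
Dose 4 (55 mg at t=33 h): 55·exp(−0.07702·54) = 0.859 mg/L
Dose 5 (350 mg at t=44 h): 350·exp(−0.07702·43) = 12.759 mg/L
Dose 6 (170 mg at t=55 h): 170·exp(−0.07702·32) = 14.458 mg/L
Dose 7 (400 mg at t=66 h): 400·exp(−0.07702·21) = 79.370 mg/L
Dose 8 (175 mg at t=77 h): 175·exp(−0.07702·10) = 81.014 mg/L
C(87) = 0.424 + 1.091 + 3.215 + 0.859 + 12.759 + 14.458 + 79.370 + 81.014 = 193.191 mg/L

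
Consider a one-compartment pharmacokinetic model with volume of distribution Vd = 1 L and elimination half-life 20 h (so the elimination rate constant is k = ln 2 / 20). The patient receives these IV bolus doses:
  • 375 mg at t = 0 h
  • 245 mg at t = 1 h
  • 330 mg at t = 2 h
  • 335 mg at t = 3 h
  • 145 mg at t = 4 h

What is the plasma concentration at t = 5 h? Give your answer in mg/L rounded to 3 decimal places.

k = ln 2 / 20 = 0.03466 per h
Dose 1 (375 mg at t=0 h): 375·exp(−0.03466·5) = 315.336 mg/L
Dose 2 (245 mg at t=1 h): 245·exp(−0.03466·4) = 213.285 mg/L
Dose 3 (330 mg at t=2 h): 330·exp(−0.03466·3) = 297.413 mg/L
Dose 4 (335 mg at t=3 h): 335·exp(−0.03466·2) = 312.566 mg/L
Dose 5 (145 mg at t=4 h): 145·exp(−0.03466·1) = 140.061 mg/L
C(5) = 315.336 + 213.285 + 297.413 + 312.566 + 140.061 = 1278.661 mg/L

1278.661 mg/L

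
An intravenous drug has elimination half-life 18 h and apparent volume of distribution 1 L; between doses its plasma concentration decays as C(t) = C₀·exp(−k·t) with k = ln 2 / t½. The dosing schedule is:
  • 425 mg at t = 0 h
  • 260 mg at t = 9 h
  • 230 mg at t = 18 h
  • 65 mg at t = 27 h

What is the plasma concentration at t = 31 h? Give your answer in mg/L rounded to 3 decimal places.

k = ln 2 / 18 = 0.03851 per h
Dose 1 (425 mg at t=0 h): 425·exp(−0.03851·31) = 128.810 mg/L
Dose 2 (260 mg at t=9 h): 260·exp(−0.03851·22) = 111.442 mg/L
Dose 3 (230 mg at t=18 h): 230·exp(−0.03851·13) = 139.417 mg/L
Dose 4 (65 mg at t=27 h): 65·exp(−0.03851·4) = 55.721 mg/L
C(31) = 128.810 + 111.442 + 139.417 + 55.721 = 435.390 mg/L

435.390 mg/L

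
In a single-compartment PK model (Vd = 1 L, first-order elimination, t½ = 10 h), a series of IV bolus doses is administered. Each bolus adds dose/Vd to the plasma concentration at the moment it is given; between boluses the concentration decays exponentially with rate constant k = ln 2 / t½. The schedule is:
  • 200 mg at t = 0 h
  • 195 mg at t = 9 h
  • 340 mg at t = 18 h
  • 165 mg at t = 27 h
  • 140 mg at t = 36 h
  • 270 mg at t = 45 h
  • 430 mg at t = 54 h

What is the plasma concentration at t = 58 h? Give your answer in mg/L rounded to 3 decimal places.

k = ln 2 / 10 = 0.06931 per h
Dose 1 (200 mg at t=0 h): 200·exp(−0.06931·58) = 3.590 mg/L
Dose 2 (195 mg at t=9 h): 195·exp(−0.06931·49) = 6.531 mg/L
Dose 3 (340 mg at t=18 h): 340·exp(−0.06931·40) = 21.250 mg/L
Dose 4 (165 mg at t=27 h): 165·exp(−0.06931·31) = 19.244 mg/L
Dose 5 (140 mg at t=36 h): 140·exp(−0.06931·22) = 30.469 mg/L
Dose 6 (270 mg at t=45 h): 270·exp(−0.06931·13) = 109.654 mg/L
Dose 7 (430 mg at t=54 h): 430·exp(−0.06931·4) = 325.879 mg/L
C(58) = 3.590 + 6.531 + 21.250 + 19.244 + 30.469 + 109.654 + 325.879 = 516.617 mg/L

516.617 mg/L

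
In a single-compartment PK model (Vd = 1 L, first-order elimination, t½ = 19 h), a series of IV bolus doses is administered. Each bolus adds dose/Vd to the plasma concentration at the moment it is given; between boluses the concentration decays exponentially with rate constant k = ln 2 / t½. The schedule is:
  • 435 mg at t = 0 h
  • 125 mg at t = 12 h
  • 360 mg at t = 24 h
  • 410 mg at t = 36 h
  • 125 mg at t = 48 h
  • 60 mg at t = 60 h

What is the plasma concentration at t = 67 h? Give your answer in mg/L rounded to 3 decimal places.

370.854 mg/L

k = ln 2 / 19 = 0.03648 per h
Dose 1 (435 mg at t=0 h): 435·exp(−0.03648·67) = 37.754 mg/L
Dose 2 (125 mg at t=12 h): 125·exp(−0.03648·55) = 16.808 mg/L
Dose 3 (360 mg at t=24 h): 360·exp(−0.03648·43) = 74.994 mg/L
Dose 4 (410 mg at t=36 h): 410·exp(−0.03648·31) = 132.321 mg/L
Dose 5 (125 mg at t=48 h): 125·exp(−0.03648·19) = 62.500 mg/L
Dose 6 (60 mg at t=60 h): 60·exp(−0.03648·7) = 46.478 mg/L
C(67) = 37.754 + 16.808 + 74.994 + 132.321 + 62.500 + 46.478 = 370.854 mg/L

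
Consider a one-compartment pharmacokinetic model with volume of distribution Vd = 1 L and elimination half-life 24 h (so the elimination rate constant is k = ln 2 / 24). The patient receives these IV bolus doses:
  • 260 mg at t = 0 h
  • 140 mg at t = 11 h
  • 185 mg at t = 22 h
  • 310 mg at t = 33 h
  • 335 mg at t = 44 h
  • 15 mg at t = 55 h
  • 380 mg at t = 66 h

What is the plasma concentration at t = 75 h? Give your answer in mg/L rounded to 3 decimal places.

622.325 mg/L

k = ln 2 / 24 = 0.02888 per h
Dose 1 (260 mg at t=0 h): 260·exp(−0.02888·75) = 29.803 mg/L
Dose 2 (140 mg at t=11 h): 140·exp(−0.02888·64) = 22.049 mg/L
Dose 3 (185 mg at t=22 h): 185·exp(−0.02888·53) = 40.031 mg/L
Dose 4 (310 mg at t=33 h): 310·exp(−0.02888·42) = 92.164 mg/L
Dose 5 (335 mg at t=44 h): 335·exp(−0.02888·31) = 136.840 mg/L
Dose 6 (15 mg at t=55 h): 15·exp(−0.02888·20) = 8.418 mg/L
Dose 7 (380 mg at t=66 h): 380·exp(−0.02888·9) = 293.020 mg/L
C(75) = 29.803 + 22.049 + 40.031 + 92.164 + 136.840 + 8.418 + 293.020 = 622.325 mg/L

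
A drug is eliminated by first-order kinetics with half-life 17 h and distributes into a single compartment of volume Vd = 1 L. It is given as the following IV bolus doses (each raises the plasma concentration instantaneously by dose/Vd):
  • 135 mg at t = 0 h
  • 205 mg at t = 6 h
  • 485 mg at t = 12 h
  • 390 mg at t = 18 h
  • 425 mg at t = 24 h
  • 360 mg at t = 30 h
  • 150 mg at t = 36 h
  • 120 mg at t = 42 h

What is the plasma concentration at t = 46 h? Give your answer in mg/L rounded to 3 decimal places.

k = ln 2 / 17 = 0.04077 per h
Dose 1 (135 mg at t=0 h): 135·exp(−0.04077·46) = 20.691 mg/L
Dose 2 (205 mg at t=6 h): 205·exp(−0.04077·40) = 40.128 mg/L
Dose 3 (485 mg at t=12 h): 485·exp(−0.04077·34) = 121.250 mg/L
Dose 4 (390 mg at t=18 h): 390·exp(−0.04077·28) = 124.523 mg/L
Dose 5 (425 mg at t=24 h): 425·exp(−0.04077·22) = 173.309 mg/L
Dose 6 (360 mg at t=30 h): 360·exp(−0.04077·16) = 187.491 mg/L
Dose 7 (150 mg at t=36 h): 150·exp(−0.04077·10) = 99.773 mg/L
Dose 8 (120 mg at t=42 h): 120·exp(−0.04077·4) = 101.941 mg/L
C(46) = 20.691 + 40.128 + 121.250 + 124.523 + 173.309 + 187.491 + 99.773 + 101.941 = 869.107 mg/L

869.107 mg/L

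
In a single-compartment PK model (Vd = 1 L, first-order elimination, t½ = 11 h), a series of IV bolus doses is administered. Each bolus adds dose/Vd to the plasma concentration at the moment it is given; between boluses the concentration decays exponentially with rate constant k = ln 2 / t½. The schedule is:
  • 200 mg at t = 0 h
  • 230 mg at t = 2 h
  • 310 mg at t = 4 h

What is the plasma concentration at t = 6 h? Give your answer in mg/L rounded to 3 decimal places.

589.085 mg/L

k = ln 2 / 11 = 0.06301 per h
Dose 1 (200 mg at t=0 h): 200·exp(−0.06301·6) = 137.035 mg/L
Dose 2 (230 mg at t=2 h): 230·exp(−0.06301·4) = 178.757 mg/L
Dose 3 (310 mg at t=4 h): 310·exp(−0.06301·2) = 273.293 mg/L
C(6) = 137.035 + 178.757 + 273.293 = 589.085 mg/L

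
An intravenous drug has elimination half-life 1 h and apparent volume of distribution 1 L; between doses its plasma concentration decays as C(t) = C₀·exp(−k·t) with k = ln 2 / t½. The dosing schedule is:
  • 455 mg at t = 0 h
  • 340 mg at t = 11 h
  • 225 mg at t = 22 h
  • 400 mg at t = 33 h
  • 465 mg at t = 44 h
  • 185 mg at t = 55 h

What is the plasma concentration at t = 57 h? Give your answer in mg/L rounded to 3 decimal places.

46.307 mg/L

k = ln 2 / 1 = 0.69315 per h
Dose 1 (455 mg at t=0 h): 455·exp(−0.69315·57) = 0.000 mg/L
Dose 2 (340 mg at t=11 h): 340·exp(−0.69315·46) = 0.000 mg/L
Dose 3 (225 mg at t=22 h): 225·exp(−0.69315·35) = 0.000 mg/L
Dose 4 (400 mg at t=33 h): 400·exp(−0.69315·24) = 0.000 mg/L
Dose 5 (465 mg at t=44 h): 465·exp(−0.69315·13) = 0.057 mg/L
Dose 6 (185 mg at t=55 h): 185·exp(−0.69315·2) = 46.250 mg/L
C(57) = 0.000 + 0.000 + 0.000 + 0.000 + 0.057 + 46.250 = 46.307 mg/L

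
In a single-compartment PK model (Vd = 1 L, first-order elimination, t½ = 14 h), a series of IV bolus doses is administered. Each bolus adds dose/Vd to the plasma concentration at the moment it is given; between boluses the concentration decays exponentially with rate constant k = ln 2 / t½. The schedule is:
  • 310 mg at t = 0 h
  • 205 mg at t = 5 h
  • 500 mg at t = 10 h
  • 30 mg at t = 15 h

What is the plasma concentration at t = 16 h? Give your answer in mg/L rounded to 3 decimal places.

k = ln 2 / 14 = 0.04951 per h
Dose 1 (310 mg at t=0 h): 310·exp(−0.04951·16) = 140.387 mg/L
Dose 2 (205 mg at t=5 h): 205·exp(−0.04951·11) = 118.913 mg/L
Dose 3 (500 mg at t=10 h): 500·exp(−0.04951·6) = 371.499 mg/L
Dose 4 (30 mg at t=15 h): 30·exp(−0.04951·1) = 28.551 mg/L
C(16) = 140.387 + 118.913 + 371.499 + 28.551 = 659.350 mg/L

659.350 mg/L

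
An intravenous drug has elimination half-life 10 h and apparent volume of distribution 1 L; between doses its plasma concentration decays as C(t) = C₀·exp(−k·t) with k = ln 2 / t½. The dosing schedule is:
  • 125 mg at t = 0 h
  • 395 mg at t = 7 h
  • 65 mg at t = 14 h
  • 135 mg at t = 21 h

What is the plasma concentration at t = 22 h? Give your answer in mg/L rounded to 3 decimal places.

330.150 mg/L

k = ln 2 / 10 = 0.06931 per h
Dose 1 (125 mg at t=0 h): 125·exp(−0.06931·22) = 27.205 mg/L
Dose 2 (395 mg at t=7 h): 395·exp(−0.06931·15) = 139.654 mg/L
Dose 3 (65 mg at t=14 h): 65·exp(−0.06931·8) = 37.333 mg/L
Dose 4 (135 mg at t=21 h): 135·exp(−0.06931·1) = 125.959 mg/L
C(22) = 27.205 + 139.654 + 37.333 + 125.959 = 330.150 mg/L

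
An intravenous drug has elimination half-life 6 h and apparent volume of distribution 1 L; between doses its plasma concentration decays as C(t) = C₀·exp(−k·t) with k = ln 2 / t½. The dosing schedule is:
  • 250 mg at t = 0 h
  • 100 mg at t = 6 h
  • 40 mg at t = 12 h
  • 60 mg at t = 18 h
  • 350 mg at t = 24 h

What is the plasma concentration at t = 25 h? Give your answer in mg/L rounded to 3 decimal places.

k = ln 2 / 6 = 0.11552 per h
Dose 1 (250 mg at t=0 h): 250·exp(−0.11552·25) = 13.920 mg/L
Dose 2 (100 mg at t=6 h): 100·exp(−0.11552·19) = 11.136 mg/L
Dose 3 (40 mg at t=12 h): 40·exp(−0.11552·13) = 8.909 mg/L
Dose 4 (60 mg at t=18 h): 60·exp(−0.11552·7) = 26.727 mg/L
Dose 5 (350 mg at t=24 h): 350·exp(−0.11552·1) = 311.815 mg/L
C(25) = 13.920 + 11.136 + 8.909 + 26.727 + 311.815 = 372.507 mg/L

372.507 mg/L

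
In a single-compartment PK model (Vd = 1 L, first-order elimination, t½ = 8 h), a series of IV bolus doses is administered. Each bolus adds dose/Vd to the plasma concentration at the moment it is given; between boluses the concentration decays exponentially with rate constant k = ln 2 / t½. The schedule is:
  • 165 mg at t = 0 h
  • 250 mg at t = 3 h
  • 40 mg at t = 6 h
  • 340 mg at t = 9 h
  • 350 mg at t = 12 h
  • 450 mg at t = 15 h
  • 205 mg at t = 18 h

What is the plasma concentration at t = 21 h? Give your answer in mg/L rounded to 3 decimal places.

796.540 mg/L

k = ln 2 / 8 = 0.08664 per h
Dose 1 (165 mg at t=0 h): 165·exp(−0.08664·21) = 26.747 mg/L
Dose 2 (250 mg at t=3 h): 250·exp(−0.08664·18) = 52.556 mg/L
Dose 3 (40 mg at t=6 h): 40·exp(−0.08664·15) = 10.905 mg/L
Dose 4 (340 mg at t=9 h): 340·exp(−0.08664·12) = 120.208 mg/L
Dose 5 (350 mg at t=12 h): 350·exp(−0.08664·9) = 160.476 mg/L
Dose 6 (450 mg at t=15 h): 450·exp(−0.08664·6) = 267.572 mg/L
Dose 7 (205 mg at t=18 h): 205·exp(−0.08664·3) = 158.077 mg/L
C(21) = 26.747 + 52.556 + 10.905 + 120.208 + 160.476 + 267.572 + 158.077 = 796.540 mg/L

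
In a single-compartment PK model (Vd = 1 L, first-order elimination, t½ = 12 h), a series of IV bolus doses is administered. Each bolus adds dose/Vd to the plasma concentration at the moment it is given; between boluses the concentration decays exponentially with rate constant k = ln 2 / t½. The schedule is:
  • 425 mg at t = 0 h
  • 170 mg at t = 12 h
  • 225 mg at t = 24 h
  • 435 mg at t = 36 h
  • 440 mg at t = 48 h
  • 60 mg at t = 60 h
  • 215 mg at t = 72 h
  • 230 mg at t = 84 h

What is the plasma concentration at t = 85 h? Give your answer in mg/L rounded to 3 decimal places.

k = ln 2 / 12 = 0.05776 per h
Dose 1 (425 mg at t=0 h): 425·exp(−0.05776·85) = 3.134 mg/L
Dose 2 (170 mg at t=12 h): 170·exp(−0.05776·73) = 2.507 mg/L
Dose 3 (225 mg at t=24 h): 225·exp(−0.05776·61) = 6.637 mg/L
Dose 4 (435 mg at t=36 h): 435·exp(−0.05776·49) = 25.662 mg/L
Dose 5 (440 mg at t=48 h): 440·exp(−0.05776·37) = 51.913 mg/L
Dose 6 (60 mg at t=60 h): 60·exp(−0.05776·25) = 14.158 mg/L
Dose 7 (215 mg at t=72 h): 215·exp(−0.05776·13) = 101.466 mg/L
Dose 8 (230 mg at t=84 h): 230·exp(−0.05776·1) = 217.091 mg/L
C(85) = 3.134 + 2.507 + 6.637 + 25.662 + 51.913 + 14.158 + 101.466 + 217.091 = 422.568 mg/L

422.568 mg/L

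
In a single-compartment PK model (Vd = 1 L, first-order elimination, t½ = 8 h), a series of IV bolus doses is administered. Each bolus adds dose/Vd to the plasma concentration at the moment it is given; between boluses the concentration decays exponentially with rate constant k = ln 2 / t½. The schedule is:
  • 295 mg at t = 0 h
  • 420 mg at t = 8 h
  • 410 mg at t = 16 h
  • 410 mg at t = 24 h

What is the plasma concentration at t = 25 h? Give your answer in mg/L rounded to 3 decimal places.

694.057 mg/L

k = ln 2 / 8 = 0.08664 per h
Dose 1 (295 mg at t=0 h): 295·exp(−0.08664·25) = 33.815 mg/L
Dose 2 (420 mg at t=8 h): 420·exp(−0.08664·17) = 96.285 mg/L
Dose 3 (410 mg at t=16 h): 410·exp(−0.08664·9) = 187.986 mg/L
Dose 4 (410 mg at t=24 h): 410·exp(−0.08664·1) = 375.972 mg/L
C(25) = 33.815 + 96.285 + 187.986 + 375.972 = 694.057 mg/L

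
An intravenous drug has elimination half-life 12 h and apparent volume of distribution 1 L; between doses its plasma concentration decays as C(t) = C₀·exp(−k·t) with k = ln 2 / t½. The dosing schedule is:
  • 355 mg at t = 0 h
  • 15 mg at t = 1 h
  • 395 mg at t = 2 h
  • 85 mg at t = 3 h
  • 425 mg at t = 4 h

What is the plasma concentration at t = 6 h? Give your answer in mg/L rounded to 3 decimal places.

1025.880 mg/L

k = ln 2 / 12 = 0.05776 per h
Dose 1 (355 mg at t=0 h): 355·exp(−0.05776·6) = 251.023 mg/L
Dose 2 (15 mg at t=1 h): 15·exp(−0.05776·5) = 11.237 mg/L
Dose 3 (395 mg at t=2 h): 395·exp(−0.05776·4) = 313.512 mg/L
Dose 4 (85 mg at t=3 h): 85·exp(−0.05776·3) = 71.476 mg/L
Dose 5 (425 mg at t=4 h): 425·exp(−0.05776·2) = 378.632 mg/L
C(6) = 251.023 + 11.237 + 313.512 + 71.476 + 378.632 = 1025.880 mg/L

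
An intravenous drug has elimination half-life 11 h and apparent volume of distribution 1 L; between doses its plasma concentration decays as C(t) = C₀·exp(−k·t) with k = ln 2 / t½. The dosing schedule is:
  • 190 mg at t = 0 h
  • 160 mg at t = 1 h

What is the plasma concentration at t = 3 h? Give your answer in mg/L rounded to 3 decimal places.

k = ln 2 / 11 = 0.06301 per h
Dose 1 (190 mg at t=0 h): 190·exp(−0.06301·3) = 157.273 mg/L
Dose 2 (160 mg at t=1 h): 160·exp(−0.06301·2) = 141.055 mg/L
C(3) = 157.273 + 141.055 = 298.328 mg/L

298.328 mg/L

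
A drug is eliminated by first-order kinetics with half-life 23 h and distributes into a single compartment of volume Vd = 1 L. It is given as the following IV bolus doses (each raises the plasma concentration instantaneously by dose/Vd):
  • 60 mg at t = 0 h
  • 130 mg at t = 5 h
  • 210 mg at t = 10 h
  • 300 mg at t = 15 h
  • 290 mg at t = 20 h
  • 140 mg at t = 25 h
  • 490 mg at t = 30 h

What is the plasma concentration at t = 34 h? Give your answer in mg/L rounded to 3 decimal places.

k = ln 2 / 23 = 0.03014 per h
Dose 1 (60 mg at t=0 h): 60·exp(−0.03014·34) = 21.535 mg/L
Dose 2 (130 mg at t=5 h): 130·exp(−0.03014·29) = 54.248 mg/L
Dose 3 (210 mg at t=10 h): 210·exp(−0.03014·24) = 101.883 mg/L
Dose 4 (300 mg at t=15 h): 300·exp(−0.03014·19) = 169.217 mg/L
Dose 5 (290 mg at t=20 h): 290·exp(−0.03014·14) = 190.179 mg/L
Dose 6 (140 mg at t=25 h): 140·exp(−0.03014·9) = 106.742 mg/L
Dose 7 (490 mg at t=30 h): 490·exp(−0.03014·4) = 434.353 mg/L
C(34) = 21.535 + 54.248 + 101.883 + 169.217 + 190.179 + 106.742 + 434.353 = 1078.157 mg/L

1078.157 mg/L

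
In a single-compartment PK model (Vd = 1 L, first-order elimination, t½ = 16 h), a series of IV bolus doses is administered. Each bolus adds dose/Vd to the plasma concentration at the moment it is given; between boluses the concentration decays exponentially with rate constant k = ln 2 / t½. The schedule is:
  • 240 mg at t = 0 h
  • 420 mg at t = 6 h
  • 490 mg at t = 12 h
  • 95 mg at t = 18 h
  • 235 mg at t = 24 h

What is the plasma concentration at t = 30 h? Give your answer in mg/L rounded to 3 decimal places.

676.286 mg/L

k = ln 2 / 16 = 0.04332 per h
Dose 1 (240 mg at t=0 h): 240·exp(−0.04332·30) = 65.430 mg/L
Dose 2 (420 mg at t=6 h): 420·exp(−0.04332·24) = 148.492 mg/L
Dose 3 (490 mg at t=12 h): 490·exp(−0.04332·18) = 224.666 mg/L
Dose 4 (95 mg at t=18 h): 95·exp(−0.04332·12) = 56.487 mg/L
Dose 5 (235 mg at t=24 h): 235·exp(−0.04332·6) = 181.210 mg/L
C(30) = 65.430 + 148.492 + 224.666 + 56.487 + 181.210 = 676.286 mg/L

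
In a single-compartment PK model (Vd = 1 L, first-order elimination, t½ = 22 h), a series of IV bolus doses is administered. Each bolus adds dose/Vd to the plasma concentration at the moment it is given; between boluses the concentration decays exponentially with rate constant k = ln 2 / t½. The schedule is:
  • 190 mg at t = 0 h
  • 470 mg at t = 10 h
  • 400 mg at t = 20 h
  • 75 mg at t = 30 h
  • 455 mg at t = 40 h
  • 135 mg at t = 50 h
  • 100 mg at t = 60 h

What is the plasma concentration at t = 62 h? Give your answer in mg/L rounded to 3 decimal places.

k = ln 2 / 22 = 0.03151 per h
Dose 1 (190 mg at t=0 h): 190·exp(−0.03151·62) = 26.940 mg/L
Dose 2 (470 mg at t=10 h): 470·exp(−0.03151·52) = 91.321 mg/L
Dose 3 (400 mg at t=20 h): 400·exp(−0.03151·42) = 106.504 mg/L
Dose 4 (75 mg at t=30 h): 75·exp(−0.03151·32) = 27.365 mg/L
Dose 5 (455 mg at t=40 h): 455·exp(−0.03151·22) = 227.500 mg/L
Dose 6 (135 mg at t=50 h): 135·exp(−0.03151·12) = 92.499 mg/L
Dose 7 (100 mg at t=60 h): 100·exp(−0.03151·2) = 93.893 mg/L
C(62) = 26.940 + 91.321 + 106.504 + 27.365 + 227.500 + 92.499 + 93.893 = 666.022 mg/L

666.022 mg/L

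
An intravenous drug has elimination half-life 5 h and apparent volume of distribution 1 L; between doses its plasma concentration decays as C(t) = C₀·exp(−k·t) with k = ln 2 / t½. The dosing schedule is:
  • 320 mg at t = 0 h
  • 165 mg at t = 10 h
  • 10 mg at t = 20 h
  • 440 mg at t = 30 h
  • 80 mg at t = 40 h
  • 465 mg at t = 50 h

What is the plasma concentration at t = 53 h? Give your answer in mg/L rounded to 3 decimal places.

338.858 mg/L

k = ln 2 / 5 = 0.13863 per h
Dose 1 (320 mg at t=0 h): 320·exp(−0.13863·53) = 0.206 mg/L
Dose 2 (165 mg at t=10 h): 165·exp(−0.13863·43) = 0.425 mg/L
Dose 3 (10 mg at t=20 h): 10·exp(−0.13863·33) = 0.103 mg/L
Dose 4 (440 mg at t=30 h): 440·exp(−0.13863·23) = 18.143 mg/L
Dose 5 (80 mg at t=40 h): 80·exp(−0.13863·13) = 13.195 mg/L
Dose 6 (465 mg at t=50 h): 465·exp(−0.13863·3) = 306.786 mg/L
C(53) = 0.206 + 0.425 + 0.103 + 18.143 + 13.195 + 306.786 = 338.858 mg/L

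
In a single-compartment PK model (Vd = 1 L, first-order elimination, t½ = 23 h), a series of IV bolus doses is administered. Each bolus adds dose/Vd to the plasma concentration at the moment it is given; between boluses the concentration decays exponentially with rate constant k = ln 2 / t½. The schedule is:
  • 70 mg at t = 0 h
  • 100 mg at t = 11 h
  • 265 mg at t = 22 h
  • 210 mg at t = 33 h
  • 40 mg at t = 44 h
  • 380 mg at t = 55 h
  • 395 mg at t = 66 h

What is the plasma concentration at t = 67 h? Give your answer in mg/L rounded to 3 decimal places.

839.395 mg/L

k = ln 2 / 23 = 0.03014 per h
Dose 1 (70 mg at t=0 h): 70·exp(−0.03014·67) = 9.294 mg/L
Dose 2 (100 mg at t=11 h): 100·exp(−0.03014·56) = 18.495 mg/L
Dose 3 (265 mg at t=22 h): 265·exp(−0.03014·45) = 68.277 mg/L
Dose 4 (210 mg at t=33 h): 210·exp(−0.03014·34) = 75.373 mg/L
Dose 5 (40 mg at t=44 h): 40·exp(−0.03014·23) = 20.000 mg/L
Dose 6 (380 mg at t=55 h): 380·exp(−0.03014·12) = 264.682 mg/L
Dose 7 (395 mg at t=66 h): 395·exp(−0.03014·1) = 383.274 mg/L
C(67) = 9.294 + 18.495 + 68.277 + 75.373 + 20.000 + 264.682 + 383.274 = 839.395 mg/L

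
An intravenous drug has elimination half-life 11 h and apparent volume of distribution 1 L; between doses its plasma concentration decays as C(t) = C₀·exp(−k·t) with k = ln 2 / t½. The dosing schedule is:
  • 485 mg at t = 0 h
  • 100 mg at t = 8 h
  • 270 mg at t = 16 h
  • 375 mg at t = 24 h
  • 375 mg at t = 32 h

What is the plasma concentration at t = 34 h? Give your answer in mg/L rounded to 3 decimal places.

693.495 mg/L

k = ln 2 / 11 = 0.06301 per h
Dose 1 (485 mg at t=0 h): 485·exp(−0.06301·34) = 56.923 mg/L
Dose 2 (100 mg at t=8 h): 100·exp(−0.06301·26) = 19.430 mg/L
Dose 3 (270 mg at t=16 h): 270·exp(−0.06301·18) = 86.850 mg/L
Dose 4 (375 mg at t=24 h): 375·exp(−0.06301·10) = 199.695 mg/L
Dose 5 (375 mg at t=32 h): 375·exp(−0.06301·2) = 330.597 mg/L
C(34) = 56.923 + 19.430 + 86.850 + 199.695 + 330.597 = 693.495 mg/L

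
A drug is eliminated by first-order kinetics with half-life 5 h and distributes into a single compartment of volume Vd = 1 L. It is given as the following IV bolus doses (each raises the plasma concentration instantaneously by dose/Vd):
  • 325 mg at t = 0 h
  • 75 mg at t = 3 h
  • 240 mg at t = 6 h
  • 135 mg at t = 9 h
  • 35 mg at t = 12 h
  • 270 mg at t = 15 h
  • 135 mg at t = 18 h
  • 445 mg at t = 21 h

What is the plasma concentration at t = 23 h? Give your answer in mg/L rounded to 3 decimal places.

k = ln 2 / 5 = 0.13863 per h
Dose 1 (325 mg at t=0 h): 325·exp(−0.13863·23) = 13.401 mg/L
Dose 2 (75 mg at t=3 h): 75·exp(−0.13863·20) = 4.688 mg/L
Dose 3 (240 mg at t=6 h): 240·exp(−0.13863·17) = 22.736 mg/L
Dose 4 (135 mg at t=9 h): 135·exp(−0.13863·14) = 19.384 mg/L
Dose 5 (35 mg at t=12 h): 35·exp(−0.13863·11) = 7.617 mg/L
Dose 6 (270 mg at t=15 h): 270·exp(−0.13863·8) = 89.067 mg/L
Dose 7 (135 mg at t=18 h): 135·exp(−0.13863·5) = 67.500 mg/L
Dose 8 (445 mg at t=21 h): 445·exp(−0.13863·2) = 337.247 mg/L
C(23) = 13.401 + 4.688 + 22.736 + 19.384 + 7.617 + 89.067 + 67.500 + 337.247 = 561.640 mg/L

561.640 mg/L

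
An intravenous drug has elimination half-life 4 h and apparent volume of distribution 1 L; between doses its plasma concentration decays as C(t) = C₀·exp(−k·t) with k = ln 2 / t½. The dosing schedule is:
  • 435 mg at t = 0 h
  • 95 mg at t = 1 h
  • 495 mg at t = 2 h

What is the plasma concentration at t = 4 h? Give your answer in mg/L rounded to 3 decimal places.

k = ln 2 / 4 = 0.17329 per h
Dose 1 (435 mg at t=0 h): 435·exp(−0.17329·4) = 217.500 mg/L
Dose 2 (95 mg at t=1 h): 95·exp(−0.17329·3) = 56.487 mg/L
Dose 3 (495 mg at t=2 h): 495·exp(−0.17329·2) = 350.018 mg/L
C(4) = 217.500 + 56.487 + 350.018 = 624.005 mg/L

624.005 mg/L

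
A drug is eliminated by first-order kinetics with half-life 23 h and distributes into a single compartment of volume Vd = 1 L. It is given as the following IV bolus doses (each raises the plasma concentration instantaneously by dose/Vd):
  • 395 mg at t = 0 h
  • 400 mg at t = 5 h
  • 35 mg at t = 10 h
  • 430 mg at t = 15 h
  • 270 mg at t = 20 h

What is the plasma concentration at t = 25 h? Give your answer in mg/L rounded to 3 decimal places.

k = ln 2 / 23 = 0.03014 per h
Dose 1 (395 mg at t=0 h): 395·exp(−0.03014·25) = 185.948 mg/L
Dose 2 (400 mg at t=5 h): 400·exp(−0.03014·20) = 218.925 mg/L
Dose 3 (35 mg at t=10 h): 35·exp(−0.03014·15) = 22.271 mg/L
Dose 4 (430 mg at t=15 h): 430·exp(−0.03014·10) = 318.116 mg/L
Dose 5 (270 mg at t=20 h): 270·exp(−0.03014·5) = 232.232 mg/L
C(25) = 185.948 + 218.925 + 22.271 + 318.116 + 232.232 = 977.492 mg/L

977.492 mg/L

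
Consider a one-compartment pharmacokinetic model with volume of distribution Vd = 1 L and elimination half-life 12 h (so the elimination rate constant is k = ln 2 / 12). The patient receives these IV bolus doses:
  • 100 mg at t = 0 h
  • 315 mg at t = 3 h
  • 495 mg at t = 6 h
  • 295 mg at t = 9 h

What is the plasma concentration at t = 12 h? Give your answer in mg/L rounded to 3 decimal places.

k = ln 2 / 12 = 0.05776 per h
Dose 1 (100 mg at t=0 h): 100·exp(−0.05776·12) = 50.000 mg/L
Dose 2 (315 mg at t=3 h): 315·exp(−0.05776·9) = 187.300 mg/L
Dose 3 (495 mg at t=6 h): 495·exp(−0.05776·6) = 350.018 mg/L
Dose 4 (295 mg at t=9 h): 295·exp(−0.05776·3) = 248.064 mg/L
C(12) = 50.000 + 187.300 + 350.018 + 248.064 = 835.382 mg/L

835.382 mg/L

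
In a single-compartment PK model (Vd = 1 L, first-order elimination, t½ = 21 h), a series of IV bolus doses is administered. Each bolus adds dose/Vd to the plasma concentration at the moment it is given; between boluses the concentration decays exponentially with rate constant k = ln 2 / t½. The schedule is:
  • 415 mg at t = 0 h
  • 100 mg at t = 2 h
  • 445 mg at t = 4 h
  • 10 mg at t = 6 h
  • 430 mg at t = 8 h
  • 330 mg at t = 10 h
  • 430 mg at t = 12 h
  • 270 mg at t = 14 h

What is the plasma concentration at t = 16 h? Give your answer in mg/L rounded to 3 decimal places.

k = ln 2 / 21 = 0.03301 per h
Dose 1 (415 mg at t=0 h): 415·exp(−0.03301·16) = 244.733 mg/L
Dose 2 (100 mg at t=2 h): 100·exp(−0.03301·14) = 62.996 mg/L
Dose 3 (445 mg at t=4 h): 445·exp(−0.03301·12) = 299.463 mg/L
Dose 4 (10 mg at t=6 h): 10·exp(−0.03301·10) = 7.189 mg/L
Dose 5 (430 mg at t=8 h): 430·exp(−0.03301·8) = 330.210 mg/L
Dose 6 (330 mg at t=10 h): 330·exp(−0.03301·6) = 270.711 mg/L
Dose 7 (430 mg at t=12 h): 430·exp(−0.03301·4) = 376.816 mg/L
Dose 8 (270 mg at t=14 h): 270·exp(−0.03301·2) = 252.752 mg/L
C(16) = 244.733 + 62.996 + 299.463 + 7.189 + 330.210 + 270.711 + 376.816 + 252.752 = 1844.869 mg/L

1844.869 mg/L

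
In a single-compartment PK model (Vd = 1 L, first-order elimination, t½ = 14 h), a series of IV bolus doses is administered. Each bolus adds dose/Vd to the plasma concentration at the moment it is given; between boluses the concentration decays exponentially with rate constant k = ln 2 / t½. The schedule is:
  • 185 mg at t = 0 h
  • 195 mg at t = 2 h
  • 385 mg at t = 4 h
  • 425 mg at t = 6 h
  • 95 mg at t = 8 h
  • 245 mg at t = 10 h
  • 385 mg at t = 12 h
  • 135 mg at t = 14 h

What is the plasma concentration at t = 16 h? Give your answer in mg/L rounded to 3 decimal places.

k = ln 2 / 14 = 0.04951 per h
Dose 1 (185 mg at t=0 h): 185·exp(−0.04951·16) = 83.779 mg/L
Dose 2 (195 mg at t=2 h): 195·exp(−0.04951·14) = 97.500 mg/L
Dose 3 (385 mg at t=4 h): 385·exp(−0.04951·12) = 212.537 mg/L
Dose 4 (425 mg at t=6 h): 425·exp(−0.04951·10) = 259.040 mg/L
Dose 5 (95 mg at t=8 h): 95·exp(−0.04951·8) = 63.930 mg/L
Dose 6 (245 mg at t=10 h): 245·exp(−0.04951·6) = 182.034 mg/L
Dose 7 (385 mg at t=12 h): 385·exp(−0.04951·4) = 315.829 mg/L
Dose 8 (135 mg at t=14 h): 135·exp(−0.04951·2) = 122.273 mg/L
C(16) = 83.779 + 97.500 + 212.537 + 259.040 + 63.930 + 182.034 + 315.829 + 122.273 = 1336.923 mg/L

1336.923 mg/L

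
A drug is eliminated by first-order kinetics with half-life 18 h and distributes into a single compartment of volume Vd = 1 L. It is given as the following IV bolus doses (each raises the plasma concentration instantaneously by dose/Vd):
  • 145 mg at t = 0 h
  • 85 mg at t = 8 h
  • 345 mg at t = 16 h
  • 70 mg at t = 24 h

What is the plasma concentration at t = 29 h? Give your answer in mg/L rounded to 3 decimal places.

k = ln 2 / 18 = 0.03851 per h
Dose 1 (145 mg at t=0 h): 145·exp(−0.03851·29) = 47.465 mg/L
Dose 2 (85 mg at t=8 h): 85·exp(−0.03851·21) = 37.863 mg/L
Dose 3 (345 mg at t=16 h): 345·exp(−0.03851·13) = 209.126 mg/L
Dose 4 (70 mg at t=24 h): 70·exp(−0.03851·5) = 57.740 mg/L
C(29) = 47.465 + 37.863 + 209.126 + 57.740 = 352.195 mg/L

352.195 mg/L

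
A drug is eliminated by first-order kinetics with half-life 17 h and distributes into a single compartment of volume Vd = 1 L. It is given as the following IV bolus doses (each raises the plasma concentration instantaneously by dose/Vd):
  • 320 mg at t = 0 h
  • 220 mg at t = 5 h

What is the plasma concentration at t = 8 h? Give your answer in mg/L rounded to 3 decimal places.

425.605 mg/L

k = ln 2 / 17 = 0.04077 per h
Dose 1 (320 mg at t=0 h): 320·exp(−0.04077·8) = 230.934 mg/L
Dose 2 (220 mg at t=5 h): 220·exp(−0.04077·3) = 194.670 mg/L
C(8) = 230.934 + 194.670 = 425.605 mg/L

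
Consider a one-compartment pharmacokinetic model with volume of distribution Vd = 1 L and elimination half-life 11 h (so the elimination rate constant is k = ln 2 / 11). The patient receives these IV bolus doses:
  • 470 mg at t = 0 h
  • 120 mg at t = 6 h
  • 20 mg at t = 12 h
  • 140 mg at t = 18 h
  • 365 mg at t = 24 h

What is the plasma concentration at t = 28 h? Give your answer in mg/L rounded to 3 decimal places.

476.038 mg/L

k = ln 2 / 11 = 0.06301 per h
Dose 1 (470 mg at t=0 h): 470·exp(−0.06301·28) = 80.508 mg/L
Dose 2 (120 mg at t=6 h): 120·exp(−0.06301·22) = 30.000 mg/L
Dose 3 (20 mg at t=12 h): 20·exp(−0.06301·16) = 7.297 mg/L
Dose 4 (140 mg at t=18 h): 140·exp(−0.06301·10) = 74.553 mg/L
Dose 5 (365 mg at t=24 h): 365·exp(−0.06301·4) = 283.679 mg/L
C(28) = 80.508 + 30.000 + 7.297 + 74.553 + 283.679 = 476.038 mg/L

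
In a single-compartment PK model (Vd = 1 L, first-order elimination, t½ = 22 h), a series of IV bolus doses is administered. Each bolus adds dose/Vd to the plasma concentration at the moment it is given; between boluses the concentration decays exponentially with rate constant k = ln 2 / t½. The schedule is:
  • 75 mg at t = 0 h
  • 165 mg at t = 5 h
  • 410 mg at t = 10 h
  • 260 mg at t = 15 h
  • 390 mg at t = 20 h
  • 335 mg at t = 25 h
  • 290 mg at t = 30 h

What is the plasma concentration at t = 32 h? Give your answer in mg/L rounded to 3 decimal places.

k = ln 2 / 22 = 0.03151 per h
Dose 1 (75 mg at t=0 h): 75·exp(−0.03151·32) = 27.365 mg/L
Dose 2 (165 mg at t=5 h): 165·exp(−0.03151·27) = 70.475 mg/L
Dose 3 (410 mg at t=10 h): 410·exp(−0.03151·22) = 205.000 mg/L
Dose 4 (260 mg at t=15 h): 260·exp(−0.03151·17) = 152.181 mg/L
Dose 5 (390 mg at t=20 h): 390·exp(−0.03151·12) = 267.218 mg/L
Dose 6 (335 mg at t=25 h): 335·exp(−0.03151·7) = 268.697 mg/L
Dose 7 (290 mg at t=30 h): 290·exp(−0.03151·2) = 272.290 mg/L
C(32) = 27.365 + 70.475 + 205.000 + 152.181 + 267.218 + 268.697 + 272.290 = 1263.227 mg/L

1263.227 mg/L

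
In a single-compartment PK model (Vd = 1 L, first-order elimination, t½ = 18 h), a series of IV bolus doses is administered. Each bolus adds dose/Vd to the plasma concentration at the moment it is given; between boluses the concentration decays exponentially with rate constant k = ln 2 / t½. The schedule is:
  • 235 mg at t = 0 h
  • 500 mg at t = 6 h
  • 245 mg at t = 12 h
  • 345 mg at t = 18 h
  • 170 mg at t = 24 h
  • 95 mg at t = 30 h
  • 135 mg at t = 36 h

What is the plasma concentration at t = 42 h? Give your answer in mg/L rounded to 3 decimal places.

637.709 mg/L

k = ln 2 / 18 = 0.03851 per h
Dose 1 (235 mg at t=0 h): 235·exp(−0.03851·42) = 46.630 mg/L
Dose 2 (500 mg at t=6 h): 500·exp(−0.03851·36) = 125.000 mg/L
Dose 3 (245 mg at t=12 h): 245·exp(−0.03851·30) = 77.170 mg/L
Dose 4 (345 mg at t=18 h): 345·exp(−0.03851·24) = 136.913 mg/L
Dose 5 (170 mg at t=24 h): 170·exp(−0.03851·18) = 85.000 mg/L
Dose 6 (95 mg at t=30 h): 95·exp(−0.03851·12) = 59.846 mg/L
Dose 7 (135 mg at t=36 h): 135·exp(−0.03851·6) = 107.150 mg/L
C(42) = 46.630 + 125.000 + 77.170 + 136.913 + 85.000 + 59.846 + 107.150 = 637.709 mg/L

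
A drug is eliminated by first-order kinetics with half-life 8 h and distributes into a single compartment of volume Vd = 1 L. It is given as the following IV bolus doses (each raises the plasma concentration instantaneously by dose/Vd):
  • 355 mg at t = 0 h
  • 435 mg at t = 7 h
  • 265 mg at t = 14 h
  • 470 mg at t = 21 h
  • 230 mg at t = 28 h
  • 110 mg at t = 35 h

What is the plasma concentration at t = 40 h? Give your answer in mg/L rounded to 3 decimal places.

307.128 mg/L

k = ln 2 / 8 = 0.08664 per h
Dose 1 (355 mg at t=0 h): 355·exp(−0.08664·40) = 11.094 mg/L
Dose 2 (435 mg at t=7 h): 435·exp(−0.08664·33) = 24.931 mg/L
Dose 3 (265 mg at t=14 h): 265·exp(−0.08664·26) = 27.855 mg/L
Dose 4 (470 mg at t=21 h): 470·exp(−0.08664·19) = 90.605 mg/L
Dose 5 (230 mg at t=28 h): 230·exp(−0.08664·12) = 81.317 mg/L
Dose 6 (110 mg at t=35 h): 110·exp(−0.08664·5) = 71.326 mg/L
C(40) = 11.094 + 24.931 + 27.855 + 90.605 + 81.317 + 71.326 = 307.128 mg/L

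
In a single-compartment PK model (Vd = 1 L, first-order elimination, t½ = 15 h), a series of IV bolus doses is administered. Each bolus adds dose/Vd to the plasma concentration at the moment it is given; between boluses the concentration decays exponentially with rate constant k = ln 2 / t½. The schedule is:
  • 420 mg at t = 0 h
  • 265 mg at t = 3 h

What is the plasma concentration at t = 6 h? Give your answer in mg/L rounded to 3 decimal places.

548.996 mg/L

k = ln 2 / 15 = 0.04621 per h
Dose 1 (420 mg at t=0 h): 420·exp(−0.04621·6) = 318.300 mg/L
Dose 2 (265 mg at t=3 h): 265·exp(−0.04621·3) = 230.696 mg/L
C(6) = 318.300 + 230.696 = 548.996 mg/L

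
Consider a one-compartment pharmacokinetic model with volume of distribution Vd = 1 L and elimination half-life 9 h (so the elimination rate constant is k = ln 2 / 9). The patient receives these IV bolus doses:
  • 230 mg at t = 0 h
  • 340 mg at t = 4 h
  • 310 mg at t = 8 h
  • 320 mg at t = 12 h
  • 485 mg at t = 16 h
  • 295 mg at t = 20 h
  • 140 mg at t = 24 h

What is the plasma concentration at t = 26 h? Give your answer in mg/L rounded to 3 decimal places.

810.256 mg/L

k = ln 2 / 9 = 0.07702 per h
Dose 1 (230 mg at t=0 h): 230·exp(−0.07702·26) = 31.052 mg/L
Dose 2 (340 mg at t=4 h): 340·exp(−0.07702·22) = 62.464 mg/L
Dose 3 (310 mg at t=8 h): 310·exp(−0.07702·18) = 77.500 mg/L
Dose 4 (320 mg at t=12 h): 320·exp(−0.07702·14) = 108.863 mg/L
Dose 5 (485 mg at t=16 h): 485·exp(−0.07702·10) = 224.525 mg/L
Dose 6 (295 mg at t=20 h): 295·exp(−0.07702·6) = 185.838 mg/L
Dose 7 (140 mg at t=24 h): 140·exp(−0.07702·2) = 120.014 mg/L
C(26) = 31.052 + 62.464 + 77.500 + 108.863 + 224.525 + 185.838 + 120.014 = 810.256 mg/L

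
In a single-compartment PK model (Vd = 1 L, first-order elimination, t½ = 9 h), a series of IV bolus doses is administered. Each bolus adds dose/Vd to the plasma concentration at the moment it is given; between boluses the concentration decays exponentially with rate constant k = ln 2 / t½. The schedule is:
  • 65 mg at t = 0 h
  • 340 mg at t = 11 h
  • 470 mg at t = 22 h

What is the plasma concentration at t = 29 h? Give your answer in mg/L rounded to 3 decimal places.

366.099 mg/L

k = ln 2 / 9 = 0.07702 per h
Dose 1 (65 mg at t=0 h): 65·exp(−0.07702·29) = 6.965 mg/L
Dose 2 (340 mg at t=11 h): 340·exp(−0.07702·18) = 85.000 mg/L
Dose 3 (470 mg at t=22 h): 470·exp(−0.07702·7) = 274.134 mg/L
C(29) = 6.965 + 85.000 + 274.134 = 366.099 mg/L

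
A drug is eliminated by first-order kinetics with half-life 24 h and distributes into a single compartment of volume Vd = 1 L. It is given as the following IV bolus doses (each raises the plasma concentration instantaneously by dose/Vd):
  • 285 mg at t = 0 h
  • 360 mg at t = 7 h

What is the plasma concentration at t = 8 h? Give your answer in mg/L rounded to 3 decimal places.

k = ln 2 / 24 = 0.02888 per h
Dose 1 (285 mg at t=0 h): 285·exp(−0.02888·8) = 226.205 mg/L
Dose 2 (360 mg at t=7 h): 360·exp(−0.02888·1) = 349.751 mg/L
C(8) = 226.205 + 349.751 = 575.956 mg/L

575.956 mg/L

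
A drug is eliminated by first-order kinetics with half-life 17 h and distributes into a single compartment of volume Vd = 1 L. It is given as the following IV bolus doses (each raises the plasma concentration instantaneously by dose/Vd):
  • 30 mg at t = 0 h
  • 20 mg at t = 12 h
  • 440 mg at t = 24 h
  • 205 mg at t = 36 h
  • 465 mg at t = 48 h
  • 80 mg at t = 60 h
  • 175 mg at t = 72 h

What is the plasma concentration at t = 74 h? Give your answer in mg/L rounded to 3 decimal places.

k = ln 2 / 17 = 0.04077 per h
Dose 1 (30 mg at t=0 h): 30·exp(−0.04077·74) = 1.468 mg/L
Dose 2 (20 mg at t=12 h): 20·exp(−0.04077·62) = 1.596 mg/L
Dose 3 (440 mg at t=24 h): 440·exp(−0.04077·50) = 57.289 mg/L
Dose 4 (205 mg at t=36 h): 205·exp(−0.04077·38) = 43.537 mg/L
Dose 5 (465 mg at t=48 h): 465·exp(−0.04077·26) = 161.085 mg/L
Dose 6 (80 mg at t=60 h): 80·exp(−0.04077·14) = 45.205 mg/L
Dose 7 (175 mg at t=72 h): 175·exp(−0.04077·2) = 161.296 mg/L
C(74) = 1.468 + 1.596 + 57.289 + 43.537 + 161.085 + 45.205 + 161.296 = 471.476 mg/L

471.476 mg/L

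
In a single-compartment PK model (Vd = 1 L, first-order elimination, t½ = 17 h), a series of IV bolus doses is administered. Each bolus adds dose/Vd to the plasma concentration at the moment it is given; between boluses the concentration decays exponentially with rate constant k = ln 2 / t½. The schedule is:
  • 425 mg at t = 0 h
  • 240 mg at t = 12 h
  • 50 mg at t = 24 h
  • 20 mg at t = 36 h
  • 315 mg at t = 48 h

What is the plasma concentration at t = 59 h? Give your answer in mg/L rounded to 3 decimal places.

k = ln 2 / 17 = 0.04077 per h
Dose 1 (425 mg at t=0 h): 425·exp(−0.04077·59) = 38.339 mg/L
Dose 2 (240 mg at t=12 h): 240·exp(−0.04077·47) = 35.314 mg/L
Dose 3 (50 mg at t=24 h): 50·exp(−0.04077·35) = 12.001 mg/L
Dose 4 (20 mg at t=36 h): 20·exp(−0.04077·23) = 7.830 mg/L
Dose 5 (315 mg at t=48 h): 315·exp(−0.04077·11) = 201.153 mg/L
C(59) = 38.339 + 35.314 + 12.001 + 7.830 + 201.153 = 294.637 mg/L

294.637 mg/L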